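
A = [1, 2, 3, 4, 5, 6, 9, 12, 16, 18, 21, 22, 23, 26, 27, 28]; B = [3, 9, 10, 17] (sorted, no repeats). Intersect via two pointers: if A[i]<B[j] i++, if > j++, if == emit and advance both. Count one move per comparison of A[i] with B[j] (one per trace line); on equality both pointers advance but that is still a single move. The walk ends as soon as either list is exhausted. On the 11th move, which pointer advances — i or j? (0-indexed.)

j

[i=0,j=0] 1<3 → i++
[i=1,j=0] 2<3 → i++
[i=2,j=0] 3==3 emit → i++,j++
[i=3,j=1] 4<9 → i++
[i=4,j=1] 5<9 → i++
[i=5,j=1] 6<9 → i++
[i=6,j=1] 9==9 emit → i++,j++
[i=7,j=2] 12>10 → j++
[i=7,j=3] 12<17 → i++
[i=8,j=3] 16<17 → i++
[i=9,j=3] 18>17 → j++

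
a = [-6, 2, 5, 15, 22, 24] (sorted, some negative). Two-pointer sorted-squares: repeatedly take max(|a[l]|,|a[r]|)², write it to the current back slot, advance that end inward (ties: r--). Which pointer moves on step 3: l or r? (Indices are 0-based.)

[0,5] |-6|<=|24| out[5]=576 → r--
[0,4] |-6|<=|22| out[4]=484 → r--
[0,3] |-6|<=|15| out[3]=225 → r--

r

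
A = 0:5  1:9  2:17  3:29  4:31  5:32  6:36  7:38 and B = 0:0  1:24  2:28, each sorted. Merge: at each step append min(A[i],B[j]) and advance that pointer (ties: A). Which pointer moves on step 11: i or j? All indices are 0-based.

i=0 j=0: A[i]=5>B[j]=0 take 0, j++
i=0 j=1: A[i]=5<=B[j]=24 take 5, i++
i=1 j=1: A[i]=9<=B[j]=24 take 9, i++
i=2 j=1: A[i]=17<=B[j]=24 take 17, i++
i=3 j=1: A[i]=29>B[j]=24 take 24, j++
i=3 j=2: A[i]=29>B[j]=28 take 28, j++
i=3 j=3: B done, take A[i]=29, i++
i=4 j=3: B done, take A[i]=31, i++
i=5 j=3: B done, take A[i]=32, i++
i=6 j=3: B done, take A[i]=36, i++
i=7 j=3: B done, take A[i]=38, i++

i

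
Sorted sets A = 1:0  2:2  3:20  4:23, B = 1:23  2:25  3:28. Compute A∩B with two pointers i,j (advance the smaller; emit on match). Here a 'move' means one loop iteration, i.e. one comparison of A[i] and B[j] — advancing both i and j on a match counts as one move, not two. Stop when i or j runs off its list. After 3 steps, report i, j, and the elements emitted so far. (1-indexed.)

i=1 j=1: 0<23, i++
i=2 j=1: 2<23, i++
i=3 j=1: 20<23, i++

i=4, j=1, emitted=[]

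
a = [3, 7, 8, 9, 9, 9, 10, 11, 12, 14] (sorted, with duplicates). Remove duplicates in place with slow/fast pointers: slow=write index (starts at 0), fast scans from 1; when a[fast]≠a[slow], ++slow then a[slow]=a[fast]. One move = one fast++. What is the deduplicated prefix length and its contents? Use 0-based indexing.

length 8; prefix = [3, 7, 8, 9, 10, 11, 12, 14]

(s=0,f=1) a[fast]=7≠a[slow]=3 write a[1]=7 → slow++,fast++
(s=1,f=2) a[fast]=8≠a[slow]=7 write a[2]=8 → slow++,fast++
(s=2,f=3) a[fast]=9≠a[slow]=8 write a[3]=9 → slow++,fast++
(s=3,f=4) a[fast]=9=a[slow] dup → fast++
(s=3,f=5) a[fast]=9=a[slow] dup → fast++
(s=3,f=6) a[fast]=10≠a[slow]=9 write a[4]=10 → slow++,fast++
(s=4,f=7) a[fast]=11≠a[slow]=10 write a[5]=11 → slow++,fast++
(s=5,f=8) a[fast]=12≠a[slow]=11 write a[6]=12 → slow++,fast++
(s=6,f=9) a[fast]=14≠a[slow]=12 write a[7]=14 → slow++,fast++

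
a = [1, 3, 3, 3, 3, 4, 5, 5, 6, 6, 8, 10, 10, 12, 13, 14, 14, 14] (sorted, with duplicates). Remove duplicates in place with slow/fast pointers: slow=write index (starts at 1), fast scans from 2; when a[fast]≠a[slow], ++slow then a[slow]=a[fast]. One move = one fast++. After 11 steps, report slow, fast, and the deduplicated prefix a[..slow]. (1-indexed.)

slow=7, fast=13, prefix=[1, 3, 4, 5, 6, 8, 10]

(s=1,f=2) a[fast]=3≠a[slow]=1 write a[2]=3 → slow++,fast++
(s=2,f=3) a[fast]=3=a[slow] dup → fast++
(s=2,f=4) a[fast]=3=a[slow] dup → fast++
(s=2,f=5) a[fast]=3=a[slow] dup → fast++
(s=2,f=6) a[fast]=4≠a[slow]=3 write a[3]=4 → slow++,fast++
(s=3,f=7) a[fast]=5≠a[slow]=4 write a[4]=5 → slow++,fast++
(s=4,f=8) a[fast]=5=a[slow] dup → fast++
(s=4,f=9) a[fast]=6≠a[slow]=5 write a[5]=6 → slow++,fast++
(s=5,f=10) a[fast]=6=a[slow] dup → fast++
(s=5,f=11) a[fast]=8≠a[slow]=6 write a[6]=8 → slow++,fast++
(s=6,f=12) a[fast]=10≠a[slow]=8 write a[7]=10 → slow++,fast++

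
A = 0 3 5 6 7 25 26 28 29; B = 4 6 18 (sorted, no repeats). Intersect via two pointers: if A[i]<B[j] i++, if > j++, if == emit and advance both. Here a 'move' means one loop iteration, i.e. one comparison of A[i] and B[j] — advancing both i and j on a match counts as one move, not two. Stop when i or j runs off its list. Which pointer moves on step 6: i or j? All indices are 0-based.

i

[i=0,j=0] 0<4 → i++
[i=1,j=0] 3<4 → i++
[i=2,j=0] 5>4 → j++
[i=2,j=1] 5<6 → i++
[i=3,j=1] 6==6 emit → i++,j++
[i=4,j=2] 7<18 → i++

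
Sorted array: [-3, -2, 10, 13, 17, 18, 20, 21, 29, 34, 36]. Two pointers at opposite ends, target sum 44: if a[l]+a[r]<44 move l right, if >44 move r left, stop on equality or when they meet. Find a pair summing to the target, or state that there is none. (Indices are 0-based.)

(10, 34)

l=0 r=10: -3+36=33 <44, l++
l=1 r=10: -2+36=34 <44, l++
l=2 r=10: 10+36=46 >44, r--
l=2 r=9: 10+34=44, found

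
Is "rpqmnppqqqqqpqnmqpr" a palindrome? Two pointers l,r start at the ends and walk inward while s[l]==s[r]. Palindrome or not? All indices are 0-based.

not a palindrome (mismatch at 5,13)

l=0 r=18: 'r'=='r', l++,r--
l=1 r=17: 'p'=='p', l++,r--
l=2 r=16: 'q'=='q', l++,r--
l=3 r=15: 'm'=='m', l++,r--
l=4 r=14: 'n'=='n', l++,r--
l=5 r=13: 'p'!='q', stop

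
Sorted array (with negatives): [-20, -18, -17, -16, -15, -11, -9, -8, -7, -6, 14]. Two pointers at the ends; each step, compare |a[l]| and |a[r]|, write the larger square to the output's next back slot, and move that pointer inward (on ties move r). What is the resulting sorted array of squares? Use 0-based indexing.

[36, 49, 64, 81, 121, 196, 225, 256, 289, 324, 400]

[0,10] |-20|>|14| out[10]=400 → l++
[1,10] |-18|>|14| out[9]=324 → l++
[2,10] |-17|>|14| out[8]=289 → l++
[3,10] |-16|>|14| out[7]=256 → l++
[4,10] |-15|>|14| out[6]=225 → l++
[5,10] |-11|<=|14| out[5]=196 → r--
[5,9] |-11|>|-6| out[4]=121 → l++
[6,9] |-9|>|-6| out[3]=81 → l++
[7,9] |-8|>|-6| out[2]=64 → l++
[8,9] |-7|>|-6| out[1]=49 → l++
[9,9] |-6|<=|-6| out[0]=36 → r--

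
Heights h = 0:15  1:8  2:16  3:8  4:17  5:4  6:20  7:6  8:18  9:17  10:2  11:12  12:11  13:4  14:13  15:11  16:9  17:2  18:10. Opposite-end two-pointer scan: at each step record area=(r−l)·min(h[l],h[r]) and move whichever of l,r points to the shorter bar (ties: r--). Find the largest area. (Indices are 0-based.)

[0,18] min(15,10)*18=180 best=180 * → r--
[0,17] min(15,2)*17=34 best=180 → r--
[0,16] min(15,9)*16=144 best=180 → r--
[0,15] min(15,11)*15=165 best=180 → r--
[0,14] min(15,13)*14=182 best=182 * → r--
[0,13] min(15,4)*13=52 best=182 → r--
[0,12] min(15,11)*12=132 best=182 → r--
[0,11] min(15,12)*11=132 best=182 → r--
[0,10] min(15,2)*10=20 best=182 → r--
[0,9] min(15,17)*9=135 best=182 → l++
[1,9] min(8,17)*8=64 best=182 → l++
[2,9] min(16,17)*7=112 best=182 → l++
[3,9] min(8,17)*6=48 best=182 → l++
[4,9] min(17,17)*5=85 best=182 → r--
[4,8] min(17,18)*4=68 best=182 → l++
[5,8] min(4,18)*3=12 best=182 → l++
[6,8] min(20,18)*2=36 best=182 → r--
[6,7] min(20,6)*1=6 best=182 → r--

max area = 182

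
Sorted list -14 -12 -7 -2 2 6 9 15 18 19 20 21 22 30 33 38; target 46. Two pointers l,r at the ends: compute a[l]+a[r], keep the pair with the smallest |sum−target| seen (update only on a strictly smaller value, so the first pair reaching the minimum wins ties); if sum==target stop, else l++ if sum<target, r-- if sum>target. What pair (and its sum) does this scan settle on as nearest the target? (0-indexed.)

[0,15] -14+38=24 d=22 * → l++
[1,15] -12+38=26 d=20 * → l++
[2,15] -7+38=31 d=15 * → l++
[3,15] -2+38=36 d=10 * → l++
[4,15] 2+38=40 d=6 * → l++
[5,15] 6+38=44 d=2 * → l++
[6,15] 9+38=47 d=1 * → r--
[6,14] 9+33=42 d=4 → l++
[7,14] 15+33=48 d=2 → r--
[7,13] 15+30=45 d=1 → l++
[8,13] 18+30=48 d=2 → r--
[8,12] 18+22=40 d=6 → l++
[9,12] 19+22=41 d=5 → l++
[10,12] 20+22=42 d=4 → l++
[11,12] 21+22=43 d=3 → l++

pair (9, 38) with sum 47 (|Δ|=1)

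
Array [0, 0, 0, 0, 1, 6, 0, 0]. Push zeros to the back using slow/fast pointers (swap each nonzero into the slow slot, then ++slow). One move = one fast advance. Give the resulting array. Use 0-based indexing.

(s=0,f=0) a[fast]=0 → fast++
(s=0,f=1) a[fast]=0 → fast++
(s=0,f=2) a[fast]=0 → fast++
(s=0,f=3) a[fast]=0 → fast++
(s=0,f=4) a[fast]=1≠0 swap→a[0]=1 → slow++,fast++
(s=1,f=5) a[fast]=6≠0 swap→a[1]=6 → slow++,fast++
(s=2,f=6) a[fast]=0 → fast++
(s=2,f=7) a[fast]=0 → fast++

[1, 6, 0, 0, 0, 0, 0, 0]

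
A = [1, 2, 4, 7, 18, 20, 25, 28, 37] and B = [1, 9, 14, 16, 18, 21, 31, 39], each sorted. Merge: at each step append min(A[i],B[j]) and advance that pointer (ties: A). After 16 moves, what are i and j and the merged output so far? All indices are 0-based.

[i=0,j=0] A[i]=1<=B[j]=1 take 1 → i++
[i=1,j=0] A[i]=2>B[j]=1 take 1 → j++
[i=1,j=1] A[i]=2<=B[j]=9 take 2 → i++
[i=2,j=1] A[i]=4<=B[j]=9 take 4 → i++
[i=3,j=1] A[i]=7<=B[j]=9 take 7 → i++
[i=4,j=1] A[i]=18>B[j]=9 take 9 → j++
[i=4,j=2] A[i]=18>B[j]=14 take 14 → j++
[i=4,j=3] A[i]=18>B[j]=16 take 16 → j++
[i=4,j=4] A[i]=18<=B[j]=18 take 18 → i++
[i=5,j=4] A[i]=20>B[j]=18 take 18 → j++
[i=5,j=5] A[i]=20<=B[j]=21 take 20 → i++
[i=6,j=5] A[i]=25>B[j]=21 take 21 → j++
[i=6,j=6] A[i]=25<=B[j]=31 take 25 → i++
[i=7,j=6] A[i]=28<=B[j]=31 take 28 → i++
[i=8,j=6] A[i]=37>B[j]=31 take 31 → j++
[i=8,j=7] A[i]=37<=B[j]=39 take 37 → i++

i=9, j=7, merged so far=[1, 1, 2, 4, 7, 9, 14, 16, 18, 18, 20, 21, 25, 28, 31, 37]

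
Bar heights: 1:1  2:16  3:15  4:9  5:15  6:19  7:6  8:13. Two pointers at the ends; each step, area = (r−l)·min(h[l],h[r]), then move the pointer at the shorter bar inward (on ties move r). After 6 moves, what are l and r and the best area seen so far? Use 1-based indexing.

l=5, r=6, best area=78

l=1 r=8: min(1,13)*7=7 best=7 *, l++
l=2 r=8: min(16,13)*6=78 best=78 *, r--
l=2 r=7: min(16,6)*5=30 best=78, r--
l=2 r=6: min(16,19)*4=64 best=78, l++
l=3 r=6: min(15,19)*3=45 best=78, l++
l=4 r=6: min(9,19)*2=18 best=78, l++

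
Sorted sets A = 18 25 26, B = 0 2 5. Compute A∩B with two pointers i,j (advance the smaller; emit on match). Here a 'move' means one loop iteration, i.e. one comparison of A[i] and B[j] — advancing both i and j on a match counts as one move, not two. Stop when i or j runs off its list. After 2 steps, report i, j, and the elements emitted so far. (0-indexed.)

[i=0,j=0] 18>0 → j++
[i=0,j=1] 18>2 → j++

i=0, j=2, emitted=[]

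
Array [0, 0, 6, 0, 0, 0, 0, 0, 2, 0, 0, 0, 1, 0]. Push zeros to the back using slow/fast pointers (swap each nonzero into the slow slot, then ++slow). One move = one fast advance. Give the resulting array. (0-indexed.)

slow=0 fast=0: a[fast]=0, fast++
slow=0 fast=1: a[fast]=0, fast++
slow=0 fast=2: a[fast]=6≠0 swap→a[0]=6, slow++,fast++
slow=1 fast=3: a[fast]=0, fast++
slow=1 fast=4: a[fast]=0, fast++
slow=1 fast=5: a[fast]=0, fast++
slow=1 fast=6: a[fast]=0, fast++
slow=1 fast=7: a[fast]=0, fast++
slow=1 fast=8: a[fast]=2≠0 swap→a[1]=2, slow++,fast++
slow=2 fast=9: a[fast]=0, fast++
slow=2 fast=10: a[fast]=0, fast++
slow=2 fast=11: a[fast]=0, fast++
slow=2 fast=12: a[fast]=1≠0 swap→a[2]=1, slow++,fast++
slow=3 fast=13: a[fast]=0, fast++

[6, 2, 1, 0, 0, 0, 0, 0, 0, 0, 0, 0, 0, 0]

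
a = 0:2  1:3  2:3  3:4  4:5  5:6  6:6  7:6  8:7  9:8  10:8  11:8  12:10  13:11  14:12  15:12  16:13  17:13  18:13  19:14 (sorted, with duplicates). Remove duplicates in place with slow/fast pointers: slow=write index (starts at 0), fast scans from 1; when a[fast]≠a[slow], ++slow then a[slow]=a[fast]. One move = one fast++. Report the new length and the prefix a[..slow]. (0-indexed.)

(s=0,f=1) a[fast]=3≠a[slow]=2 write a[1]=3 → slow++,fast++
(s=1,f=2) a[fast]=3=a[slow] dup → fast++
(s=1,f=3) a[fast]=4≠a[slow]=3 write a[2]=4 → slow++,fast++
(s=2,f=4) a[fast]=5≠a[slow]=4 write a[3]=5 → slow++,fast++
(s=3,f=5) a[fast]=6≠a[slow]=5 write a[4]=6 → slow++,fast++
(s=4,f=6) a[fast]=6=a[slow] dup → fast++
(s=4,f=7) a[fast]=6=a[slow] dup → fast++
(s=4,f=8) a[fast]=7≠a[slow]=6 write a[5]=7 → slow++,fast++
(s=5,f=9) a[fast]=8≠a[slow]=7 write a[6]=8 → slow++,fast++
(s=6,f=10) a[fast]=8=a[slow] dup → fast++
(s=6,f=11) a[fast]=8=a[slow] dup → fast++
(s=6,f=12) a[fast]=10≠a[slow]=8 write a[7]=10 → slow++,fast++
(s=7,f=13) a[fast]=11≠a[slow]=10 write a[8]=11 → slow++,fast++
(s=8,f=14) a[fast]=12≠a[slow]=11 write a[9]=12 → slow++,fast++
(s=9,f=15) a[fast]=12=a[slow] dup → fast++
(s=9,f=16) a[fast]=13≠a[slow]=12 write a[10]=13 → slow++,fast++
(s=10,f=17) a[fast]=13=a[slow] dup → fast++
(s=10,f=18) a[fast]=13=a[slow] dup → fast++
(s=10,f=19) a[fast]=14≠a[slow]=13 write a[11]=14 → slow++,fast++

length 12; prefix = [2, 3, 4, 5, 6, 7, 8, 10, 11, 12, 13, 14]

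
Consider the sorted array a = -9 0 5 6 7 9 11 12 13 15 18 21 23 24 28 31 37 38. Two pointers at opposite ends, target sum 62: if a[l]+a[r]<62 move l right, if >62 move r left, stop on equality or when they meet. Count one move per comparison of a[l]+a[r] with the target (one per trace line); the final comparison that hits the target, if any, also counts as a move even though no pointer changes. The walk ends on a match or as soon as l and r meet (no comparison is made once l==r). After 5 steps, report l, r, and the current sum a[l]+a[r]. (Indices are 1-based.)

l=1 r=18: -9+38=29 <62, l++
l=2 r=18: 0+38=38 <62, l++
l=3 r=18: 5+38=43 <62, l++
l=4 r=18: 6+38=44 <62, l++
l=5 r=18: 7+38=45 <62, l++

l=6, r=18, sum=47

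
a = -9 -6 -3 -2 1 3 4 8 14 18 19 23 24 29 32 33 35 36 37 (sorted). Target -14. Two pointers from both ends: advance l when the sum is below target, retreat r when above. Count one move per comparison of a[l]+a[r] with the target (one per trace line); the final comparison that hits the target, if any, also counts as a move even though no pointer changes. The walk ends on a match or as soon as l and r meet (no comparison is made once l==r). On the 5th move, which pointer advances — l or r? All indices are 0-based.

[0,18] -9+37=28 >-14 → r--
[0,17] -9+36=27 >-14 → r--
[0,16] -9+35=26 >-14 → r--
[0,15] -9+33=24 >-14 → r--
[0,14] -9+32=23 >-14 → r--

r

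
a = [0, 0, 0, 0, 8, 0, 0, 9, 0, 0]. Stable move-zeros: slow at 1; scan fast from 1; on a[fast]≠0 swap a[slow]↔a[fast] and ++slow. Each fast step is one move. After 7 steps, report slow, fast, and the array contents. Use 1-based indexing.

slow=1 fast=1: a[fast]=0, fast++
slow=1 fast=2: a[fast]=0, fast++
slow=1 fast=3: a[fast]=0, fast++
slow=1 fast=4: a[fast]=0, fast++
slow=1 fast=5: a[fast]=8≠0 swap→a[1]=8, slow++,fast++
slow=2 fast=6: a[fast]=0, fast++
slow=2 fast=7: a[fast]=0, fast++

slow=2, fast=8, a=[8, 0, 0, 0, 0, 0, 0, 9, 0, 0]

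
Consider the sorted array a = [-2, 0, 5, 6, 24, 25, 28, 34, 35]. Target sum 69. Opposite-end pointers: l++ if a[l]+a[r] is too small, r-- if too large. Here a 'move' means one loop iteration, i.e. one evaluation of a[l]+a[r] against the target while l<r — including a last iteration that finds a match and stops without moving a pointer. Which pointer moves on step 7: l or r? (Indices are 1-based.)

l

[1,9] -2+35=33 <69 → l++
[2,9] 0+35=35 <69 → l++
[3,9] 5+35=40 <69 → l++
[4,9] 6+35=41 <69 → l++
[5,9] 24+35=59 <69 → l++
[6,9] 25+35=60 <69 → l++
[7,9] 28+35=63 <69 → l++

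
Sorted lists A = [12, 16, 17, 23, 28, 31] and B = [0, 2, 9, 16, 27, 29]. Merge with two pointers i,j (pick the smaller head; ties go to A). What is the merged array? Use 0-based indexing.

[0, 2, 9, 12, 16, 16, 17, 23, 27, 28, 29, 31]

[i=0,j=0] A[i]=12>B[j]=0 take 0 → j++
[i=0,j=1] A[i]=12>B[j]=2 take 2 → j++
[i=0,j=2] A[i]=12>B[j]=9 take 9 → j++
[i=0,j=3] A[i]=12<=B[j]=16 take 12 → i++
[i=1,j=3] A[i]=16<=B[j]=16 take 16 → i++
[i=2,j=3] A[i]=17>B[j]=16 take 16 → j++
[i=2,j=4] A[i]=17<=B[j]=27 take 17 → i++
[i=3,j=4] A[i]=23<=B[j]=27 take 23 → i++
[i=4,j=4] A[i]=28>B[j]=27 take 27 → j++
[i=4,j=5] A[i]=28<=B[j]=29 take 28 → i++
[i=5,j=5] A[i]=31>B[j]=29 take 29 → j++
[i=5,j=6] B done, take A[i]=31 → i++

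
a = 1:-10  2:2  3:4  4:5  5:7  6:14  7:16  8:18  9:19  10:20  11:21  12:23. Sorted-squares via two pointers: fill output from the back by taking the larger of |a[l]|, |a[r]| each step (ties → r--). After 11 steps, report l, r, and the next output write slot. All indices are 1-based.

l=2, r=2, next write slot=1

[1,12] |-10|<=|23| out[12]=529 → r--
[1,11] |-10|<=|21| out[11]=441 → r--
[1,10] |-10|<=|20| out[10]=400 → r--
[1,9] |-10|<=|19| out[9]=361 → r--
[1,8] |-10|<=|18| out[8]=324 → r--
[1,7] |-10|<=|16| out[7]=256 → r--
[1,6] |-10|<=|14| out[6]=196 → r--
[1,5] |-10|>|7| out[5]=100 → l++
[2,5] |2|<=|7| out[4]=49 → r--
[2,4] |2|<=|5| out[3]=25 → r--
[2,3] |2|<=|4| out[2]=16 → r--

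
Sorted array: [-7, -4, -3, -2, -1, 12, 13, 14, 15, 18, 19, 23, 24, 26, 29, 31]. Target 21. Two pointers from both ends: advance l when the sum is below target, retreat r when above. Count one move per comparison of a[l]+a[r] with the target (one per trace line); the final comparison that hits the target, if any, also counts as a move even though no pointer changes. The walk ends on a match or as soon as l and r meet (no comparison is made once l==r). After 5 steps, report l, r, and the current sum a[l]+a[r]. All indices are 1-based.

l=3, r=13, sum=21

[1,16] -7+31=24 >21 → r--
[1,15] -7+29=22 >21 → r--
[1,14] -7+26=19 <21 → l++
[2,14] -4+26=22 >21 → r--
[2,13] -4+24=20 <21 → l++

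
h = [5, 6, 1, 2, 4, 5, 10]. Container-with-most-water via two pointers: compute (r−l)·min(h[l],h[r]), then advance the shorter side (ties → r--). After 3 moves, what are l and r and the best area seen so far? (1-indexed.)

l=4, r=7, best area=30

[1,7] min(5,10)*6=30 best=30 * → l++
[2,7] min(6,10)*5=30 best=30 → l++
[3,7] min(1,10)*4=4 best=30 → l++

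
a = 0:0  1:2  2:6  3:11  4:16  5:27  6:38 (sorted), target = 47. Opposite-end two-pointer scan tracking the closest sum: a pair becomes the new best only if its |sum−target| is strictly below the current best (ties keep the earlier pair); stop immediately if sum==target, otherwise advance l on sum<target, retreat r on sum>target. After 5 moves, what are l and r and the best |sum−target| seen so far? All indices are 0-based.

l=0 r=6: 0+38=38 d=9 *, l++
l=1 r=6: 2+38=40 d=7 *, l++
l=2 r=6: 6+38=44 d=3 *, l++
l=3 r=6: 11+38=49 d=2 *, r--
l=3 r=5: 11+27=38 d=9, l++

l=4, r=5, best |Δ|=2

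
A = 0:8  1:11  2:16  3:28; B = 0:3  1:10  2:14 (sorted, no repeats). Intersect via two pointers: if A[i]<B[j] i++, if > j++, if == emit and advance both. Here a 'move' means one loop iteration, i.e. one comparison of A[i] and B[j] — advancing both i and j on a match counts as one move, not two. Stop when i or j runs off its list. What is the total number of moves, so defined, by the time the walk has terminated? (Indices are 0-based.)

i=0 j=0: 8>3, j++
i=0 j=1: 8<10, i++
i=1 j=1: 11>10, j++
i=1 j=2: 11<14, i++
i=2 j=2: 16>14, j++

5 moves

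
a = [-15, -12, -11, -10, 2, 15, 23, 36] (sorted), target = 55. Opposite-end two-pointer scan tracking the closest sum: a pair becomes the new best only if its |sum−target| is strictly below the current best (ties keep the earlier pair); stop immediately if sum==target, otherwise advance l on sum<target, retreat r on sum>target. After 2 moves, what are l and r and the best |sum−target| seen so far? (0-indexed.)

l=2, r=7, best |Δ|=31

[0,7] -15+36=21 d=34 * → l++
[1,7] -12+36=24 d=31 * → l++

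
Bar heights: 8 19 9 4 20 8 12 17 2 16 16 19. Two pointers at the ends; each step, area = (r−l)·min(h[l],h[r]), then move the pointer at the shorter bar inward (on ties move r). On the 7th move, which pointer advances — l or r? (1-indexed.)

l=1 r=12: min(8,19)*11=88 best=88 *, l++
l=2 r=12: min(19,19)*10=190 best=190 *, r--
l=2 r=11: min(19,16)*9=144 best=190, r--
l=2 r=10: min(19,16)*8=128 best=190, r--
l=2 r=9: min(19,2)*7=14 best=190, r--
l=2 r=8: min(19,17)*6=102 best=190, r--
l=2 r=7: min(19,12)*5=60 best=190, r--

r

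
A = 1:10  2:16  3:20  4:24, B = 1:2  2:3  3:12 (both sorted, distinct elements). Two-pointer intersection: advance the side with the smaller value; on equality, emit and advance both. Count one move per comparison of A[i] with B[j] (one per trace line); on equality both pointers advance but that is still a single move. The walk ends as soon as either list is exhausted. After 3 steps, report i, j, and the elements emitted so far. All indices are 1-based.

[i=1,j=1] 10>2 → j++
[i=1,j=2] 10>3 → j++
[i=1,j=3] 10<12 → i++

i=2, j=3, emitted=[]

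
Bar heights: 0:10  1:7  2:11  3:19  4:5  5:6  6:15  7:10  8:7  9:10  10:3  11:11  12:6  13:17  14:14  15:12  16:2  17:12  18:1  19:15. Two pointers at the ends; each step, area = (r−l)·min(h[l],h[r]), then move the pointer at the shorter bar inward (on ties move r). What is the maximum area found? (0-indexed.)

[0,19] min(10,15)*19=190 best=190 * → l++
[1,19] min(7,15)*18=126 best=190 → l++
[2,19] min(11,15)*17=187 best=190 → l++
[3,19] min(19,15)*16=240 best=240 * → r--
[3,18] min(19,1)*15=15 best=240 → r--
[3,17] min(19,12)*14=168 best=240 → r--
[3,16] min(19,2)*13=26 best=240 → r--
[3,15] min(19,12)*12=144 best=240 → r--
[3,14] min(19,14)*11=154 best=240 → r--
[3,13] min(19,17)*10=170 best=240 → r--
[3,12] min(19,6)*9=54 best=240 → r--
[3,11] min(19,11)*8=88 best=240 → r--
[3,10] min(19,3)*7=21 best=240 → r--
[3,9] min(19,10)*6=60 best=240 → r--
[3,8] min(19,7)*5=35 best=240 → r--
[3,7] min(19,10)*4=40 best=240 → r--
[3,6] min(19,15)*3=45 best=240 → r--
[3,5] min(19,6)*2=12 best=240 → r--
[3,4] min(19,5)*1=5 best=240 → r--

max area = 240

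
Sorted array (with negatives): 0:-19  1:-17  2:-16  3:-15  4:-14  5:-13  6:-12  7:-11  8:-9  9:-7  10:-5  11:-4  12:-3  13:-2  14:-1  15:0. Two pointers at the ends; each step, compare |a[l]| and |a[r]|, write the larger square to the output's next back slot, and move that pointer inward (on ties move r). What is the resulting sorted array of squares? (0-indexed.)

[0, 1, 4, 9, 16, 25, 49, 81, 121, 144, 169, 196, 225, 256, 289, 361]

l=0 r=15: |-19|>|0| out[15]=361, l++
l=1 r=15: |-17|>|0| out[14]=289, l++
l=2 r=15: |-16|>|0| out[13]=256, l++
l=3 r=15: |-15|>|0| out[12]=225, l++
l=4 r=15: |-14|>|0| out[11]=196, l++
l=5 r=15: |-13|>|0| out[10]=169, l++
l=6 r=15: |-12|>|0| out[9]=144, l++
l=7 r=15: |-11|>|0| out[8]=121, l++
l=8 r=15: |-9|>|0| out[7]=81, l++
l=9 r=15: |-7|>|0| out[6]=49, l++
l=10 r=15: |-5|>|0| out[5]=25, l++
l=11 r=15: |-4|>|0| out[4]=16, l++
l=12 r=15: |-3|>|0| out[3]=9, l++
l=13 r=15: |-2|>|0| out[2]=4, l++
l=14 r=15: |-1|>|0| out[1]=1, l++
l=15 r=15: |0|<=|0| out[0]=0, r--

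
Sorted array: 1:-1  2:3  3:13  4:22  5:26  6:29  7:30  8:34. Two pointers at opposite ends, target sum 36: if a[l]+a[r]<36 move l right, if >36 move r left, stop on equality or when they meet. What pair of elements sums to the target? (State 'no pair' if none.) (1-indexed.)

[1,8] -1+34=33 <36 → l++
[2,8] 3+34=37 >36 → r--
[2,7] 3+30=33 <36 → l++
[3,7] 13+30=43 >36 → r--
[3,6] 13+29=42 >36 → r--
[3,5] 13+26=39 >36 → r--
[3,4] 13+22=35 <36 → l++

no pair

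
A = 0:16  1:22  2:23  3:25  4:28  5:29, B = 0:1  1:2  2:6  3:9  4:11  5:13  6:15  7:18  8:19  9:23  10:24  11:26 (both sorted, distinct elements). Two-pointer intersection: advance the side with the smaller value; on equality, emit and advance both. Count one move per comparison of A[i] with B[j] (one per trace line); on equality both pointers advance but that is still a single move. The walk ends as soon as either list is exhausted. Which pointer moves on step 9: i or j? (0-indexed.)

[i=0,j=0] 16>1 → j++
[i=0,j=1] 16>2 → j++
[i=0,j=2] 16>6 → j++
[i=0,j=3] 16>9 → j++
[i=0,j=4] 16>11 → j++
[i=0,j=5] 16>13 → j++
[i=0,j=6] 16>15 → j++
[i=0,j=7] 16<18 → i++
[i=1,j=7] 22>18 → j++

j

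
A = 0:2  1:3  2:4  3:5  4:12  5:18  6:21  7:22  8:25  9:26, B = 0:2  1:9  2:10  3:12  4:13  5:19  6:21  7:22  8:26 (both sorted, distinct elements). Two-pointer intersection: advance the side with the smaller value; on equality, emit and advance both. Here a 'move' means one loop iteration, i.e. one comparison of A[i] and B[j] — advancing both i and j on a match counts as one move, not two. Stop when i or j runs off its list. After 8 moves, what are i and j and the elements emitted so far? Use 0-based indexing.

i=5, j=5, emitted=[2, 12]

[i=0,j=0] 2==2 emit → i++,j++
[i=1,j=1] 3<9 → i++
[i=2,j=1] 4<9 → i++
[i=3,j=1] 5<9 → i++
[i=4,j=1] 12>9 → j++
[i=4,j=2] 12>10 → j++
[i=4,j=3] 12==12 emit → i++,j++
[i=5,j=4] 18>13 → j++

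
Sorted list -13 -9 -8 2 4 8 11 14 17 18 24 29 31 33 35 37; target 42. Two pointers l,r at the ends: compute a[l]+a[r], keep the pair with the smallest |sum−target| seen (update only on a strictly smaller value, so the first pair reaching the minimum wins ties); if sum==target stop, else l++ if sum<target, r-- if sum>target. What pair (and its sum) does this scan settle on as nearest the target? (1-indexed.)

l=1 r=16: -13+37=24 d=18 *, l++
l=2 r=16: -9+37=28 d=14 *, l++
l=3 r=16: -8+37=29 d=13 *, l++
l=4 r=16: 2+37=39 d=3 *, l++
l=5 r=16: 4+37=41 d=1 *, l++
l=6 r=16: 8+37=45 d=3, r--
l=6 r=15: 8+35=43 d=1, r--
l=6 r=14: 8+33=41 d=1, l++
l=7 r=14: 11+33=44 d=2, r--
l=7 r=13: 11+31=42 d=0 *, stop

pair (11, 31) with sum 42 (|Δ|=0)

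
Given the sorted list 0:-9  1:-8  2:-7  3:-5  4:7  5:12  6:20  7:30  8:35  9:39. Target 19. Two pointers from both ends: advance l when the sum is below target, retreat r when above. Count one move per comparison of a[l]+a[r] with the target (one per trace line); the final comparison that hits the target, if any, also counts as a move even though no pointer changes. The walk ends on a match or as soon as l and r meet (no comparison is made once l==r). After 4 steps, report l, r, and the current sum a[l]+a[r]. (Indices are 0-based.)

[0,9] -9+39=30 >19 → r--
[0,8] -9+35=26 >19 → r--
[0,7] -9+30=21 >19 → r--
[0,6] -9+20=11 <19 → l++

l=1, r=6, sum=12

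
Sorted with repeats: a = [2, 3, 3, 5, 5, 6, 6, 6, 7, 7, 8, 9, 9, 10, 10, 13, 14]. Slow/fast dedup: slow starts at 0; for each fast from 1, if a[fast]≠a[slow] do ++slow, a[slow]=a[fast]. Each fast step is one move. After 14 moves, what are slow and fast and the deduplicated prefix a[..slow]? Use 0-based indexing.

slow=7, fast=15, prefix=[2, 3, 5, 6, 7, 8, 9, 10]

(s=0,f=1) a[fast]=3≠a[slow]=2 write a[1]=3 → slow++,fast++
(s=1,f=2) a[fast]=3=a[slow] dup → fast++
(s=1,f=3) a[fast]=5≠a[slow]=3 write a[2]=5 → slow++,fast++
(s=2,f=4) a[fast]=5=a[slow] dup → fast++
(s=2,f=5) a[fast]=6≠a[slow]=5 write a[3]=6 → slow++,fast++
(s=3,f=6) a[fast]=6=a[slow] dup → fast++
(s=3,f=7) a[fast]=6=a[slow] dup → fast++
(s=3,f=8) a[fast]=7≠a[slow]=6 write a[4]=7 → slow++,fast++
(s=4,f=9) a[fast]=7=a[slow] dup → fast++
(s=4,f=10) a[fast]=8≠a[slow]=7 write a[5]=8 → slow++,fast++
(s=5,f=11) a[fast]=9≠a[slow]=8 write a[6]=9 → slow++,fast++
(s=6,f=12) a[fast]=9=a[slow] dup → fast++
(s=6,f=13) a[fast]=10≠a[slow]=9 write a[7]=10 → slow++,fast++
(s=7,f=14) a[fast]=10=a[slow] dup → fast++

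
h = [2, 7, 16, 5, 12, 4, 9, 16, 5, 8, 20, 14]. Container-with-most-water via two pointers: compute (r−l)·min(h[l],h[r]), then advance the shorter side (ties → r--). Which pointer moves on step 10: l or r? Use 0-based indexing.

l

l=0 r=11: min(2,14)*11=22 best=22 *, l++
l=1 r=11: min(7,14)*10=70 best=70 *, l++
l=2 r=11: min(16,14)*9=126 best=126 *, r--
l=2 r=10: min(16,20)*8=128 best=128 *, l++
l=3 r=10: min(5,20)*7=35 best=128, l++
l=4 r=10: min(12,20)*6=72 best=128, l++
l=5 r=10: min(4,20)*5=20 best=128, l++
l=6 r=10: min(9,20)*4=36 best=128, l++
l=7 r=10: min(16,20)*3=48 best=128, l++
l=8 r=10: min(5,20)*2=10 best=128, l++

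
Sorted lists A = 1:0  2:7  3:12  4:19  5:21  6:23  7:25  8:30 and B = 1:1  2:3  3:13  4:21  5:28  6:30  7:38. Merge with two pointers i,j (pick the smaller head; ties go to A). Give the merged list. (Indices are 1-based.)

[i=1,j=1] A[i]=0<=B[j]=1 take 0 → i++
[i=2,j=1] A[i]=7>B[j]=1 take 1 → j++
[i=2,j=2] A[i]=7>B[j]=3 take 3 → j++
[i=2,j=3] A[i]=7<=B[j]=13 take 7 → i++
[i=3,j=3] A[i]=12<=B[j]=13 take 12 → i++
[i=4,j=3] A[i]=19>B[j]=13 take 13 → j++
[i=4,j=4] A[i]=19<=B[j]=21 take 19 → i++
[i=5,j=4] A[i]=21<=B[j]=21 take 21 → i++
[i=6,j=4] A[i]=23>B[j]=21 take 21 → j++
[i=6,j=5] A[i]=23<=B[j]=28 take 23 → i++
[i=7,j=5] A[i]=25<=B[j]=28 take 25 → i++
[i=8,j=5] A[i]=30>B[j]=28 take 28 → j++
[i=8,j=6] A[i]=30<=B[j]=30 take 30 → i++
[i=9,j=6] A done, take B[j]=30 → j++
[i=9,j=7] A done, take B[j]=38 → j++

[0, 1, 3, 7, 12, 13, 19, 21, 21, 23, 25, 28, 30, 30, 38]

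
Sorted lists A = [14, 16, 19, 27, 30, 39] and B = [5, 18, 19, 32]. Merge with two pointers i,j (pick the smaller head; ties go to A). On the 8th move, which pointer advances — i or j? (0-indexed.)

[i=0,j=0] A[i]=14>B[j]=5 take 5 → j++
[i=0,j=1] A[i]=14<=B[j]=18 take 14 → i++
[i=1,j=1] A[i]=16<=B[j]=18 take 16 → i++
[i=2,j=1] A[i]=19>B[j]=18 take 18 → j++
[i=2,j=2] A[i]=19<=B[j]=19 take 19 → i++
[i=3,j=2] A[i]=27>B[j]=19 take 19 → j++
[i=3,j=3] A[i]=27<=B[j]=32 take 27 → i++
[i=4,j=3] A[i]=30<=B[j]=32 take 30 → i++

i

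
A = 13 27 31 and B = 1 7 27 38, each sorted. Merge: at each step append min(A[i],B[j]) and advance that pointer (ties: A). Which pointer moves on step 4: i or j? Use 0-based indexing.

i

i=0 j=0: A[i]=13>B[j]=1 take 1, j++
i=0 j=1: A[i]=13>B[j]=7 take 7, j++
i=0 j=2: A[i]=13<=B[j]=27 take 13, i++
i=1 j=2: A[i]=27<=B[j]=27 take 27, i++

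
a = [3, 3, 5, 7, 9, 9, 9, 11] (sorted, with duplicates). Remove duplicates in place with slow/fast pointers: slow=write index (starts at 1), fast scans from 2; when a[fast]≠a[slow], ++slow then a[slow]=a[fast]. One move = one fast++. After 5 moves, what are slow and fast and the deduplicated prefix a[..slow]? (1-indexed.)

slow=4, fast=7, prefix=[3, 5, 7, 9]

slow=1 fast=2: a[fast]=3=a[slow] dup, fast++
slow=1 fast=3: a[fast]=5≠a[slow]=3 write a[2]=5, slow++,fast++
slow=2 fast=4: a[fast]=7≠a[slow]=5 write a[3]=7, slow++,fast++
slow=3 fast=5: a[fast]=9≠a[slow]=7 write a[4]=9, slow++,fast++
slow=4 fast=6: a[fast]=9=a[slow] dup, fast++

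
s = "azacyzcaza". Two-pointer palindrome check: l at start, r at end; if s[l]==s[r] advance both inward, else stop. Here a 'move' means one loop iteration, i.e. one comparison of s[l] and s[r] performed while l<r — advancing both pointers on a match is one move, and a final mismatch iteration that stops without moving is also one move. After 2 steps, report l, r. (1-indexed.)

[1,10] 'a'=='a' → l++,r--
[2,9] 'z'=='z' → l++,r--

l=3, r=8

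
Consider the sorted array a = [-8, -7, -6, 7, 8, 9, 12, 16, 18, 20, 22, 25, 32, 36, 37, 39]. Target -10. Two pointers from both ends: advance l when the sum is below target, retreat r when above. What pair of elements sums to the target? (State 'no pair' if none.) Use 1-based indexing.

[1,16] -8+39=31 >-10 → r--
[1,15] -8+37=29 >-10 → r--
[1,14] -8+36=28 >-10 → r--
[1,13] -8+32=24 >-10 → r--
[1,12] -8+25=17 >-10 → r--
[1,11] -8+22=14 >-10 → r--
[1,10] -8+20=12 >-10 → r--
[1,9] -8+18=10 >-10 → r--
[1,8] -8+16=8 >-10 → r--
[1,7] -8+12=4 >-10 → r--
[1,6] -8+9=1 >-10 → r--
[1,5] -8+8=0 >-10 → r--
[1,4] -8+7=-1 >-10 → r--
[1,3] -8+-6=-14 <-10 → l++
[2,3] -7+-6=-13 <-10 → l++

no pair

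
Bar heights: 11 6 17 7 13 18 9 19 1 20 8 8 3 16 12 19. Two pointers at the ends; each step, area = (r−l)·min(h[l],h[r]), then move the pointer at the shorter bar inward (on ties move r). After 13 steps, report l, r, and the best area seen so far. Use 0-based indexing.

[0,15] min(11,19)*15=165 best=165 * → l++
[1,15] min(6,19)*14=84 best=165 → l++
[2,15] min(17,19)*13=221 best=221 * → l++
[3,15] min(7,19)*12=84 best=221 → l++
[4,15] min(13,19)*11=143 best=221 → l++
[5,15] min(18,19)*10=180 best=221 → l++
[6,15] min(9,19)*9=81 best=221 → l++
[7,15] min(19,19)*8=152 best=221 → r--
[7,14] min(19,12)*7=84 best=221 → r--
[7,13] min(19,16)*6=96 best=221 → r--
[7,12] min(19,3)*5=15 best=221 → r--
[7,11] min(19,8)*4=32 best=221 → r--
[7,10] min(19,8)*3=24 best=221 → r--

l=7, r=9, best area=221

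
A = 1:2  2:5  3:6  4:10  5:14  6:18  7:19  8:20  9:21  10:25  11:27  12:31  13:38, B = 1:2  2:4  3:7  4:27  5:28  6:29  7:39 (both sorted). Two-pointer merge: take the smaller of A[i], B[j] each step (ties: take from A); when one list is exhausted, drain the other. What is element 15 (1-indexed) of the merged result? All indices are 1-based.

merged[15] = 27

i=1 j=1: A[i]=2<=B[j]=2 take 2, i++
i=2 j=1: A[i]=5>B[j]=2 take 2, j++
i=2 j=2: A[i]=5>B[j]=4 take 4, j++
i=2 j=3: A[i]=5<=B[j]=7 take 5, i++
i=3 j=3: A[i]=6<=B[j]=7 take 6, i++
i=4 j=3: A[i]=10>B[j]=7 take 7, j++
i=4 j=4: A[i]=10<=B[j]=27 take 10, i++
i=5 j=4: A[i]=14<=B[j]=27 take 14, i++
i=6 j=4: A[i]=18<=B[j]=27 take 18, i++
i=7 j=4: A[i]=19<=B[j]=27 take 19, i++
i=8 j=4: A[i]=20<=B[j]=27 take 20, i++
i=9 j=4: A[i]=21<=B[j]=27 take 21, i++
i=10 j=4: A[i]=25<=B[j]=27 take 25, i++
i=11 j=4: A[i]=27<=B[j]=27 take 27, i++
i=12 j=4: A[i]=31>B[j]=27 take 27, j++
i=12 j=5: A[i]=31>B[j]=28 take 28, j++
i=12 j=6: A[i]=31>B[j]=29 take 29, j++
i=12 j=7: A[i]=31<=B[j]=39 take 31, i++
i=13 j=7: A[i]=38<=B[j]=39 take 38, i++
i=14 j=7: A done, take B[j]=39, j++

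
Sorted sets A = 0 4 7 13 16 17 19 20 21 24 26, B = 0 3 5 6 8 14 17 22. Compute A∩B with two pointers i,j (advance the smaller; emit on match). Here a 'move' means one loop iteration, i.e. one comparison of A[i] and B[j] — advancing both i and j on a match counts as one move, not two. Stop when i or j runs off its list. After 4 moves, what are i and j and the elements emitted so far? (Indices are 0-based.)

i=2, j=3, emitted=[0]

i=0 j=0: 0==0 emit, i++,j++
i=1 j=1: 4>3, j++
i=1 j=2: 4<5, i++
i=2 j=2: 7>5, j++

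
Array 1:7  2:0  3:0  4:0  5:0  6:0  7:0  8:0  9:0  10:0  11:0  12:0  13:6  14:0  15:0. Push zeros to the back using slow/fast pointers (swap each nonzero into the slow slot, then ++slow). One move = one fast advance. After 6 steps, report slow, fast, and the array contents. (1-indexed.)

slow=1 fast=1: a[fast]=7≠0 swap→a[1]=7, slow++,fast++
slow=2 fast=2: a[fast]=0, fast++
slow=2 fast=3: a[fast]=0, fast++
slow=2 fast=4: a[fast]=0, fast++
slow=2 fast=5: a[fast]=0, fast++
slow=2 fast=6: a[fast]=0, fast++

slow=2, fast=7, a=[7, 0, 0, 0, 0, 0, 0, 0, 0, 0, 0, 0, 6, 0, 0]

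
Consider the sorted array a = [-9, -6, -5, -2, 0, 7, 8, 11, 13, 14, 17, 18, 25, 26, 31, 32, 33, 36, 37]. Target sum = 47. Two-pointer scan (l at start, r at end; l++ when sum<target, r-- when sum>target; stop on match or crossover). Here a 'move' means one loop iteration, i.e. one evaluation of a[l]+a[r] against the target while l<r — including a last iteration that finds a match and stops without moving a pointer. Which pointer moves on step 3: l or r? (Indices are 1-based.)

l

l=1 r=19: -9+37=28 <47, l++
l=2 r=19: -6+37=31 <47, l++
l=3 r=19: -5+37=32 <47, l++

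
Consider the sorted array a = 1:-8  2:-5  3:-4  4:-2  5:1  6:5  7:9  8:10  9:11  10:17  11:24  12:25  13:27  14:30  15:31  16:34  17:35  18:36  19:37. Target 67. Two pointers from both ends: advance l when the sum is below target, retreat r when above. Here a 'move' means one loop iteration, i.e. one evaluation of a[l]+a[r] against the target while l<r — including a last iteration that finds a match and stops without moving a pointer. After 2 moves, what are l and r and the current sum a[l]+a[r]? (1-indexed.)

l=3, r=19, sum=33

[1,19] -8+37=29 <67 → l++
[2,19] -5+37=32 <67 → l++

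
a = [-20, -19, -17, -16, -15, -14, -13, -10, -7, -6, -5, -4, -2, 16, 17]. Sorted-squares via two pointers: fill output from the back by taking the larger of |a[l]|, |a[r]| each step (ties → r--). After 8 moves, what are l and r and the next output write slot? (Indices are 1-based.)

[1,15] |-20|>|17| out[15]=400 → l++
[2,15] |-19|>|17| out[14]=361 → l++
[3,15] |-17|<=|17| out[13]=289 → r--
[3,14] |-17|>|16| out[12]=289 → l++
[4,14] |-16|<=|16| out[11]=256 → r--
[4,13] |-16|>|-2| out[10]=256 → l++
[5,13] |-15|>|-2| out[9]=225 → l++
[6,13] |-14|>|-2| out[8]=196 → l++

l=7, r=13, next write slot=7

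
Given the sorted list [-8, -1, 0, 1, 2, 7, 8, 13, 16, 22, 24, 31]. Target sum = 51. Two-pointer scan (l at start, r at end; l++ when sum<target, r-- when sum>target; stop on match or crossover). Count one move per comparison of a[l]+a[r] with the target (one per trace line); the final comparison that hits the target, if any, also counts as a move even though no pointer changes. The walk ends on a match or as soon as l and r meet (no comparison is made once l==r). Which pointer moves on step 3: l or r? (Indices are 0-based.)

l=0 r=11: -8+31=23 <51, l++
l=1 r=11: -1+31=30 <51, l++
l=2 r=11: 0+31=31 <51, l++

l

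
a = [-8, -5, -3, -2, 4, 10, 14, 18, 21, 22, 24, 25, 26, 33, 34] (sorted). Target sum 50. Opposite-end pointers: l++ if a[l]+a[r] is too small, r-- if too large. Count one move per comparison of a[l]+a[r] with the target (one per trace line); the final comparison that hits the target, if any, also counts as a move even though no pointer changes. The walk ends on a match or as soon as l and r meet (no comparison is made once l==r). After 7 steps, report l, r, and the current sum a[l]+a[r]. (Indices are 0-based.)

l=7, r=14, sum=52

l=0 r=14: -8+34=26 <50, l++
l=1 r=14: -5+34=29 <50, l++
l=2 r=14: -3+34=31 <50, l++
l=3 r=14: -2+34=32 <50, l++
l=4 r=14: 4+34=38 <50, l++
l=5 r=14: 10+34=44 <50, l++
l=6 r=14: 14+34=48 <50, l++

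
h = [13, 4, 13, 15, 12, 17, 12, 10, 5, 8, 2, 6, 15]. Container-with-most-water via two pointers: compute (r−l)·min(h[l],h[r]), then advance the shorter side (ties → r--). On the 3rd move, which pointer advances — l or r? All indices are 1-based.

l

[1,13] min(13,15)*12=156 best=156 * → l++
[2,13] min(4,15)*11=44 best=156 → l++
[3,13] min(13,15)*10=130 best=156 → l++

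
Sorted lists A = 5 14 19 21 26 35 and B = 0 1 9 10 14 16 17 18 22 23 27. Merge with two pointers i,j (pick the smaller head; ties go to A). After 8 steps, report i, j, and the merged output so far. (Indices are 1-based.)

[i=1,j=1] A[i]=5>B[j]=0 take 0 → j++
[i=1,j=2] A[i]=5>B[j]=1 take 1 → j++
[i=1,j=3] A[i]=5<=B[j]=9 take 5 → i++
[i=2,j=3] A[i]=14>B[j]=9 take 9 → j++
[i=2,j=4] A[i]=14>B[j]=10 take 10 → j++
[i=2,j=5] A[i]=14<=B[j]=14 take 14 → i++
[i=3,j=5] A[i]=19>B[j]=14 take 14 → j++
[i=3,j=6] A[i]=19>B[j]=16 take 16 → j++

i=3, j=7, merged so far=[0, 1, 5, 9, 10, 14, 14, 16]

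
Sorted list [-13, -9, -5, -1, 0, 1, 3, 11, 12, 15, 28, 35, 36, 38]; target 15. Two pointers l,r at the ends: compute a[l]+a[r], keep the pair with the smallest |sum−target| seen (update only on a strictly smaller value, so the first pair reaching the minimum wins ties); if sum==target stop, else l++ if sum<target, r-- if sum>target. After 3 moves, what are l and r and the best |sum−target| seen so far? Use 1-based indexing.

l=1 r=14: -13+38=25 d=10 *, r--
l=1 r=13: -13+36=23 d=8 *, r--
l=1 r=12: -13+35=22 d=7 *, r--

l=1, r=11, best |Δ|=7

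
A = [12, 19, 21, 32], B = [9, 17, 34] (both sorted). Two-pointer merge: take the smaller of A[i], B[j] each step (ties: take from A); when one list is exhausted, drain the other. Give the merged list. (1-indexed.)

[9, 12, 17, 19, 21, 32, 34]

i=1 j=1: A[i]=12>B[j]=9 take 9, j++
i=1 j=2: A[i]=12<=B[j]=17 take 12, i++
i=2 j=2: A[i]=19>B[j]=17 take 17, j++
i=2 j=3: A[i]=19<=B[j]=34 take 19, i++
i=3 j=3: A[i]=21<=B[j]=34 take 21, i++
i=4 j=3: A[i]=32<=B[j]=34 take 32, i++
i=5 j=3: A done, take B[j]=34, j++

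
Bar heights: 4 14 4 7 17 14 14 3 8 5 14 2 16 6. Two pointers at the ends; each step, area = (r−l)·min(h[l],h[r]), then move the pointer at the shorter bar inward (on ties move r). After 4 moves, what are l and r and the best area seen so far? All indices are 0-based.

l=3, r=12, best area=154

[0,13] min(4,6)*13=52 best=52 * → l++
[1,13] min(14,6)*12=72 best=72 * → r--
[1,12] min(14,16)*11=154 best=154 * → l++
[2,12] min(4,16)*10=40 best=154 → l++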